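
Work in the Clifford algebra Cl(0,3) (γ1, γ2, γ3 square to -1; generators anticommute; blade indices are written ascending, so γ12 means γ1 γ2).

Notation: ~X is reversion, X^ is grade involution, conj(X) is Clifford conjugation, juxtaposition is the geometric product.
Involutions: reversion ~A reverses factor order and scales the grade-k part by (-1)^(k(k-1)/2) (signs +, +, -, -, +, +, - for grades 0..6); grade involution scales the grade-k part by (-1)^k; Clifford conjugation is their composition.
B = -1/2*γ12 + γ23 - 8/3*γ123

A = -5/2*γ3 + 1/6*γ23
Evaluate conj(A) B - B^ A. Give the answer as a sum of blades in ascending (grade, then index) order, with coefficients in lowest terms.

first term: 1/6 - 4/9*γ1 + 5/2*γ2 + 20/3*γ12 + 1/12*γ13 - 5/4*γ123
second term: -1/6 - 4/9*γ1 + 5/2*γ2 + 20/3*γ12 + 1/12*γ13 + 5/4*γ123
Answer: 1/3 - 5/2*γ123


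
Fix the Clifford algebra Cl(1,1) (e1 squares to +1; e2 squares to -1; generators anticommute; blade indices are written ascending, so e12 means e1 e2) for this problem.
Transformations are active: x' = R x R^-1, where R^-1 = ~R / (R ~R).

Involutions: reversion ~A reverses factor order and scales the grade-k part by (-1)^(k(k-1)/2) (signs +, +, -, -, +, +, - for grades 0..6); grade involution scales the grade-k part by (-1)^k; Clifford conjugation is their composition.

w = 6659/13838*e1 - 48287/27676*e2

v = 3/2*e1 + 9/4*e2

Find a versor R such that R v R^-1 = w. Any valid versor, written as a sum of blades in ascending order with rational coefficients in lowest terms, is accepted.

Construction: equal norms (both -45/16) license R = v + w = 13708/6919*e1 + 3496/6919*e2 — nothing changes along that direction, while (v - w)/2 changes sign, so v maps onto w.
Answer: 13708/6919*e1 + 3496/6919*e2


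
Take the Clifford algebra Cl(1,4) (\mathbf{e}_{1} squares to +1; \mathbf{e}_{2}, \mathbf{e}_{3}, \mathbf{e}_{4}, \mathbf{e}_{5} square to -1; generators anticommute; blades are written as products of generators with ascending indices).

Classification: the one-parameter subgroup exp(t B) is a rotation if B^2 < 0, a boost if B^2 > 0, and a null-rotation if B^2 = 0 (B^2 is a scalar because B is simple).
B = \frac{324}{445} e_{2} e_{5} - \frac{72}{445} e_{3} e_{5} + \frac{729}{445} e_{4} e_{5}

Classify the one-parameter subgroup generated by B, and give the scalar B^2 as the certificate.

B^2 term by term: the squares give (\frac{324}{445})^2*(e_{2} e_{5})^2 + (-\frac{72}{445})^2*(e_{3} e_{5})^2 + (\frac{729}{445})^2*(e_{4} e_{5})^2 = \frac{104976}{198025}*(-1) + \frac{5184}{198025}*(-1) + \frac{531441}{198025}*(-1) = -\frac{81}{25} (each basis 2-blade squares to minus the product of its generators' squares); cross terms between blades sharing an index anticommute and cancel. So B^2 = -\frac{81}{25}.
Answer: rotation, certificate B^2 = -\frac{81}{25}. B^2 = -\frac{81}{25} is basis-independent, so its sign is the whole story.


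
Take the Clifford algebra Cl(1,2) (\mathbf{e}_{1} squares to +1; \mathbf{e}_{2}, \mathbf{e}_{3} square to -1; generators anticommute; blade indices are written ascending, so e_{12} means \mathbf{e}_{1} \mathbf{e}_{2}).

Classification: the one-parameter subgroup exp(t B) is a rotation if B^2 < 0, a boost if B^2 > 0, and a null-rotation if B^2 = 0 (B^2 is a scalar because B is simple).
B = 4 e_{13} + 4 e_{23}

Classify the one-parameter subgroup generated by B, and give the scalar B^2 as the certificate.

B^2 term by term: the squares give (4)^2*(e_{13})^2 + (4)^2*(e_{23})^2 = 16*(+1) + 16*(-1) = 0 (each basis 2-blade squares to minus the product of its generators' squares); cross terms between blades sharing an index anticommute and cancel. So B^2 = 0.
Answer: null-rotation, certificate B^2 = 0. Why this suffices: the scalar 0 survives any versor conjugation, so its sign alone determines the class however B is presented.


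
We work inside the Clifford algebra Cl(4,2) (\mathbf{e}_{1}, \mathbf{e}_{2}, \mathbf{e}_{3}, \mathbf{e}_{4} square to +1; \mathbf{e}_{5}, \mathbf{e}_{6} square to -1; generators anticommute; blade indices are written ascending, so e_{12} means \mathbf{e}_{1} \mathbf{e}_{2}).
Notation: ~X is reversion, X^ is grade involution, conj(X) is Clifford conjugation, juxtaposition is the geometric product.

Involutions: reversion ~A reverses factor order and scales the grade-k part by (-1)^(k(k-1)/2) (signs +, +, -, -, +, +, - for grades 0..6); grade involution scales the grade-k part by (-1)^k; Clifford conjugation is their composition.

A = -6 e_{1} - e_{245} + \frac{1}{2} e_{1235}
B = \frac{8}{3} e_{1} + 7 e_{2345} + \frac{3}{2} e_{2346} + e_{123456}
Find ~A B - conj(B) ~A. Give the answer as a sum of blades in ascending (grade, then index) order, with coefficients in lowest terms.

first term: -16 + 7 e_{3} - \frac{7}{2} e_{14} + \frac{1}{2} e_{46} - e_{136} - \frac{4}{3} e_{235} - \frac{3}{2} e_{356} - \frac{8}{3} e_{1245} + \frac{3}{4} e_{1456} - 42 e_{12345} - 9 e_{12346} - 6 e_{23456}
second term: 16 - 7 e_{3} + \frac{7}{2} e_{14} - \frac{1}{2} e_{46} - e_{136} - \frac{4}{3} e_{235} - \frac{3}{2} e_{356} - \frac{8}{3} e_{1245} + \frac{3}{4} e_{1456} - 42 e_{12345} - 9 e_{12346} - 6 e_{23456}
Answer: -32 + 14 e_{3} - 7 e_{14} + e_{46}


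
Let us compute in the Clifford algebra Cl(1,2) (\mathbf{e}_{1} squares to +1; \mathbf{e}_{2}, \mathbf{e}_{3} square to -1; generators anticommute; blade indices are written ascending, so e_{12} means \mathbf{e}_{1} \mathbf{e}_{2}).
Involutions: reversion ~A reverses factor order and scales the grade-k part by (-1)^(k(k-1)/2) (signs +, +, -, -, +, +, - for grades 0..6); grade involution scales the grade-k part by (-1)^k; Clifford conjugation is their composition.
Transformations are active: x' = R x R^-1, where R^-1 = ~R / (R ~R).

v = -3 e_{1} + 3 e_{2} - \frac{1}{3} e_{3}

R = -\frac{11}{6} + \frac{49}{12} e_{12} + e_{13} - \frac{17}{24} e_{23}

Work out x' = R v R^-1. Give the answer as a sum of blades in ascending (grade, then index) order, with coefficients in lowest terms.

~R = -\frac{11}{6} - \frac{49}{12} e_{12} - e_{13} + \frac{17}{24} e_{23}, and R ~R = -\frac{7955}{576}, so R^-1 = ~R / (-\frac{7955}{576}).
R v = -\frac{77}{12} e_{1} + \frac{469}{72} e_{2} + \frac{107}{72} e_{3} - \frac{161}{72} e_{123}
Answer: \frac{5093}{4773} e_{1} - \frac{4519}{4773} e_{2} - \frac{2837}{4773} e_{3}


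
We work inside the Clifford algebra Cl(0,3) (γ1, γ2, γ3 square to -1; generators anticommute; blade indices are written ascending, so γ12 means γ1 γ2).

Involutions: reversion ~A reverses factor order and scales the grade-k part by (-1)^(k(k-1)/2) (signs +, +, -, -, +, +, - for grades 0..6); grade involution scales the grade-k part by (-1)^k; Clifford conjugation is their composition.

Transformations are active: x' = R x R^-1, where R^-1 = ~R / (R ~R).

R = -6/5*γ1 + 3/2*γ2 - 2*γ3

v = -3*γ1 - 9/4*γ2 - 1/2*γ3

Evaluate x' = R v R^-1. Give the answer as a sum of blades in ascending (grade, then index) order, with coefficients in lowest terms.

~R = -6/5*γ1 + 3/2*γ2 - 2*γ3, and R ~R = -769/100, so R^-1 = ~R / (-769/100).
R v = -49/40 + 36/5*γ12 - 27/5*γ13 - 21/4*γ23
Answer: 2013/769*γ1 + 8391/3076*γ2 - 211/1538*γ3


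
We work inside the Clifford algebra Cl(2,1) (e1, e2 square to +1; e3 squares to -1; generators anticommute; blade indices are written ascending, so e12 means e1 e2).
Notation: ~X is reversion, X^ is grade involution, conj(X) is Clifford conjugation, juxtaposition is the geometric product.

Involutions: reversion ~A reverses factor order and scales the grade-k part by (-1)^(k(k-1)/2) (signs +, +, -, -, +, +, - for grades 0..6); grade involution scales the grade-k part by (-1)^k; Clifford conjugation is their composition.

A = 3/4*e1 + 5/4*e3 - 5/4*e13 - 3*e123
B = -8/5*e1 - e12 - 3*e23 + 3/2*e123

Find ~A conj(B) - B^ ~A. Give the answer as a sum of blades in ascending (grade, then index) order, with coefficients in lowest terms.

first term: 57/10 + 9*e1 + 21/8*e2 - 5*e3 + 15/8*e12 - 2*e13 + 287/40*e23 + 7/2*e123
second term: -33/10 - 9*e1 + 51/8*e2 + 5*e3 + 45/8*e12 + 2*e13 + 197/40*e23 - 7/2*e123
Answer: 9 + 18*e1 - 15/4*e2 - 10*e3 - 15/4*e12 - 4*e13 + 9/4*e23 + 7*e123


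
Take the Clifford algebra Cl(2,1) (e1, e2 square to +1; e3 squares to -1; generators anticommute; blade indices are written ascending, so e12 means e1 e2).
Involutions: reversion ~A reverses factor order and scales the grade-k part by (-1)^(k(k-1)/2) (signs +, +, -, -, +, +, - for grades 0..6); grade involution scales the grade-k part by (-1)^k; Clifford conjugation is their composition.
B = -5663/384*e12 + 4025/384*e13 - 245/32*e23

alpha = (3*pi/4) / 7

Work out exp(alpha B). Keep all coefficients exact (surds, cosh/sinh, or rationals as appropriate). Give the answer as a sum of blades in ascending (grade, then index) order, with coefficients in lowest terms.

B^2 term by term: the squares give (-5663/384)^2*(e12)^2 + (4025/384)^2*(e13)^2 + (-245/32)^2*(e23)^2 = 32069569/147456*(-1) + 16200625/147456*(+1) + 60025/1024*(+1) = -49 (each basis 2-blade squares to minus the product of its generators' squares); cross terms between blades sharing an index anticommute and cancel. So B^2 = -49.
B^2 = -49 — a negative square means the series sums to a rotation: l = 7, alpha*l = 3*pi/4, so exp(alpha B) = cos(3*pi/4) + (sin(3*pi/4)/7)*B = -sqrt(2)/2 + (sqrt(2)/14)*B.
Answer: -sqrt(2)/2 - 809*sqrt(2)/768*e12 + 575*sqrt(2)/768*e13 - 35*sqrt(2)/64*e23


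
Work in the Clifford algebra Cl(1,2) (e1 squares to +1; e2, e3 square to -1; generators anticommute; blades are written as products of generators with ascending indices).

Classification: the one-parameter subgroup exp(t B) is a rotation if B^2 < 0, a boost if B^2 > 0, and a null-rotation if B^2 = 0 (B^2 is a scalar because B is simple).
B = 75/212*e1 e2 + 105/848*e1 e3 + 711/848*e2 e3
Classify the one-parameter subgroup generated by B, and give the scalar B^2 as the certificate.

B^2 term by term: the squares give (75/212)^2*(e1 e2)^2 + (105/848)^2*(e1 e3)^2 + (711/848)^2*(e2 e3)^2 = 5625/44944*(+1) + 11025/719104*(+1) + 505521/719104*(-1) = -9/16 (each basis 2-blade squares to minus the product of its generators' squares); cross terms between blades sharing an index anticommute and cancel. So B^2 = -9/16.
Answer: rotation, certificate B^2 = -9/16. Why this suffices: the scalar -9/16 survives any versor conjugation, so its sign alone determines the class however B is presented.


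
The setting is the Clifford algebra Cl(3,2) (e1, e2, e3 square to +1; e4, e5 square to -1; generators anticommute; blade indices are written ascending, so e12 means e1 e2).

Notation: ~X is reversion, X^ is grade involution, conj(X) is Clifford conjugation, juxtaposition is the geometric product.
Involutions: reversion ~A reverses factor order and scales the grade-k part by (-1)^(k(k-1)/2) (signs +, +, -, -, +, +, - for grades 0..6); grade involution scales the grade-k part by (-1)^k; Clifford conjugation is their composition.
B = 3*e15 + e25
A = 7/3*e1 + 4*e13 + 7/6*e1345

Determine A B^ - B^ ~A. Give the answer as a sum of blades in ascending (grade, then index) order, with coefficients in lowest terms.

first term: 7*e5 + 7/2*e34 - 12*e35 + 7/3*e125 + 7/6*e1234 - 4*e1235
second term: -7*e5 + 7/2*e34 - 12*e35 + 7/3*e125 - 7/6*e1234 + 4*e1235
Answer: 14*e5 + 7/3*e1234 - 8*e1235


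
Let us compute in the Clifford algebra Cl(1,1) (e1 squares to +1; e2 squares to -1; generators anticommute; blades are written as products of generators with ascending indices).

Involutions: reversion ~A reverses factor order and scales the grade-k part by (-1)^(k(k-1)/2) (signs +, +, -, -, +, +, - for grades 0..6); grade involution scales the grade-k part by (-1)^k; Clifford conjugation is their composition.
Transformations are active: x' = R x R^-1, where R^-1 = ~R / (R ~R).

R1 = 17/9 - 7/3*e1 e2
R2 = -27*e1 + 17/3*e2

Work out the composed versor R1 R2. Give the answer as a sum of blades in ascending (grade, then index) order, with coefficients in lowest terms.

Distribute over the terms of R1 (each basis-blade product reordered to ascending indices, repeated generators contracted through their squares):
(17/9) R2 = -51*e1 + 289/27*e2
(-7/3*e1 e2) R2 = 119/9*e1 - 63*e2
Summing the partial products and collecting blades:
Answer: -340/9*e1 - 1412/27*e2


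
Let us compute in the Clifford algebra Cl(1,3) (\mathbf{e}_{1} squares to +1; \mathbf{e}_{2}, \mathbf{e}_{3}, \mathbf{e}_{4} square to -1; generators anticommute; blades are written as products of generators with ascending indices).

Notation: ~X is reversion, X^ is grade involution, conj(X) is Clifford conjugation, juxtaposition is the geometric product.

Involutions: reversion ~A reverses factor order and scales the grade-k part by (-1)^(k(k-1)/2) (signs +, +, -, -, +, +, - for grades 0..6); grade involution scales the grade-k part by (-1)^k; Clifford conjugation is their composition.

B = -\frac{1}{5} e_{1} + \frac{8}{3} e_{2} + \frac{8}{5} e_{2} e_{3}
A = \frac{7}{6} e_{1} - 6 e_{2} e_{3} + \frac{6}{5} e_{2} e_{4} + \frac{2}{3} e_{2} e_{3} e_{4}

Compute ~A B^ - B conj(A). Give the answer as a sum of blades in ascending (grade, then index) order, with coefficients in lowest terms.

first term: -\frac{281}{30} - 16 e_{3} + \frac{64}{15} e_{4} - \frac{28}{9} e_{1} e_{2} + \frac{32}{225} e_{3} e_{4} + \frac{46}{15} e_{1} e_{2} e_{3} - \frac{6}{25} e_{1} e_{2} e_{4} + \frac{2}{15} e_{1} e_{2} e_{3} e_{4}
second term: -\frac{281}{30} - 16 e_{3} + \frac{32}{15} e_{4} + \frac{28}{9} e_{1} e_{2} - \frac{832}{225} e_{3} e_{4} - \frac{46}{15} e_{1} e_{2} e_{3} + \frac{6}{25} e_{1} e_{2} e_{4} - \frac{2}{15} e_{1} e_{2} e_{3} e_{4}
Answer: \frac{32}{15} e_{4} - \frac{56}{9} e_{1} e_{2} + \frac{96}{25} e_{3} e_{4} + \frac{92}{15} e_{1} e_{2} e_{3} - \frac{12}{25} e_{1} e_{2} e_{4} + \frac{4}{15} e_{1} e_{2} e_{3} e_{4}


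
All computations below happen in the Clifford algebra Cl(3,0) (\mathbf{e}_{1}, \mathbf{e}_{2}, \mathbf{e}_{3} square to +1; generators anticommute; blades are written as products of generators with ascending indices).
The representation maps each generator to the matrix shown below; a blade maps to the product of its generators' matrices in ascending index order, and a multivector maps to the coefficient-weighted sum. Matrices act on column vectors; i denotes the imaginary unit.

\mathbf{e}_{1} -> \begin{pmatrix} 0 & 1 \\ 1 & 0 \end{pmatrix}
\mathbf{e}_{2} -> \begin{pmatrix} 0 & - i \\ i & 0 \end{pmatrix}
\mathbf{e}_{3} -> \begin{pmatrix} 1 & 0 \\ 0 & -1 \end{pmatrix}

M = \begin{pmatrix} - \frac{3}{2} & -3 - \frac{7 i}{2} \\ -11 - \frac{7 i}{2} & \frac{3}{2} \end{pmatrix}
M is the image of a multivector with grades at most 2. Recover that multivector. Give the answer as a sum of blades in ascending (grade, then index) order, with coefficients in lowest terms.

Method: 1, rho(e_{1}), rho(e_{2}), rho(e_{3}) form a trace-orthogonal basis of the 2x2 complex matrices (tr(X Y) = 2 if X = Y, else 0), so M = m0*1 + m1*rho(e_{1}) + m2*rho(e_{2}) + m3*rho(e_{3}) with m0 = tr(M)/2 = 0, m1 = tr(M rho(e_{1}))/2 = -7 - \frac{7 i}{2}, m2 = tr(M rho(e_{2}))/2 = 4 i, m3 = tr(M rho(e_{3}))/2 = - \frac{3}{2}.
Multiplying table entries, the bivector images are rho(e_{1} e_{2}) = i*rho(e_{3}), rho(e_{1} e_{3}) = -i*rho(e_{2}), rho(e_{2} e_{3}) = i*rho(e_{1}); with real blade coefficients the real parts of m0..m3 are the coefficients of 1, e_{1}, e_{2}, e_{3} and the imaginary parts give the bivectors (e_{2} e_{3}: Im m1, e_{1} e_{3}: -Im m2, e_{1} e_{2}: Im m3).
Answer: -7 e_{1} - \frac{3}{2} e_{3} - 4 e_{1} e_{3} - \frac{7}{2} e_{2} e_{3}


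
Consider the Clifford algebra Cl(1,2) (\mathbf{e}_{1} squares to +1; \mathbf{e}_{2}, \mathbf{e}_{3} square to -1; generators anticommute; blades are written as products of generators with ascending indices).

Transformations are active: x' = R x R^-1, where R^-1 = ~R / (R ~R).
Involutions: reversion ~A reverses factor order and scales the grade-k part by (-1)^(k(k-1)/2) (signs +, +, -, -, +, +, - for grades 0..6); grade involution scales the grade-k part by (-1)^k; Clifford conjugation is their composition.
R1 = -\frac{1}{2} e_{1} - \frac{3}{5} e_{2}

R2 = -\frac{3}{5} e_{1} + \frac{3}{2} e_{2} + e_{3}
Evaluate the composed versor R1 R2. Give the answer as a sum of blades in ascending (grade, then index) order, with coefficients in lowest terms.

Distribute over the terms of R1 (each basis-blade product reordered to ascending indices, repeated generators contracted through their squares):
(-\frac{1}{2} e_{1}) R2 = \frac{3}{10} - \frac{3}{4} e_{1} e_{2} - \frac{1}{2} e_{1} e_{3}
(-\frac{3}{5} e_{2}) R2 = \frac{9}{10} - \frac{9}{25} e_{1} e_{2} - \frac{3}{5} e_{2} e_{3}
Summing the partial products and collecting blades:
Answer: \frac{6}{5} - \frac{111}{100} e_{1} e_{2} - \frac{1}{2} e_{1} e_{3} - \frac{3}{5} e_{2} e_{3}


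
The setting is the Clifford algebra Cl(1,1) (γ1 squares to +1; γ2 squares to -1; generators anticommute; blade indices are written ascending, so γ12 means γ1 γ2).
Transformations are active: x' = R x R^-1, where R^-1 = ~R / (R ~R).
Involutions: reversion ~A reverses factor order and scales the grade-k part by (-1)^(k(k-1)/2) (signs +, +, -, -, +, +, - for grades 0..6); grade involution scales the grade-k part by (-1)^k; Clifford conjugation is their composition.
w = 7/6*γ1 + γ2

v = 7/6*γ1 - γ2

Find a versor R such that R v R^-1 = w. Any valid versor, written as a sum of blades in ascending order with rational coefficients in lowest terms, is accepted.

A norm check does it: q(v) = q(w) = 13/36, hence R = v + w = 7/3*γ1 realises the map — parallel part kept, (v - w)/2 negated, v carried to w.
Answer: 7/3*γ1


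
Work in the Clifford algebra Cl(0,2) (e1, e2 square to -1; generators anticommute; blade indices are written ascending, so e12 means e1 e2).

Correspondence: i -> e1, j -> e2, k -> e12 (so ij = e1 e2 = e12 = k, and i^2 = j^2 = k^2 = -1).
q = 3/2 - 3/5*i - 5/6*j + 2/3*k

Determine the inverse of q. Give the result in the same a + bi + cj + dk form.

In blades: q = 3/2 - 3/5*e1 - 5/6*e2 + 2/3*e12.
With qbar = 3/2 + 3/5*e1 + 5/6*e2 - 2/3*e12 (scalar fixed, mapped units negated), q qbar = 1687/450 (the sum of squared coefficients), so q^-1 = qbar / (1687/450) = 675/1687 + 270/1687*e1 + 375/1687*e2 - 300/1687*e12; translating back:
Answer: 675/1687 + 270/1687*i + 375/1687*j - 300/1687*k


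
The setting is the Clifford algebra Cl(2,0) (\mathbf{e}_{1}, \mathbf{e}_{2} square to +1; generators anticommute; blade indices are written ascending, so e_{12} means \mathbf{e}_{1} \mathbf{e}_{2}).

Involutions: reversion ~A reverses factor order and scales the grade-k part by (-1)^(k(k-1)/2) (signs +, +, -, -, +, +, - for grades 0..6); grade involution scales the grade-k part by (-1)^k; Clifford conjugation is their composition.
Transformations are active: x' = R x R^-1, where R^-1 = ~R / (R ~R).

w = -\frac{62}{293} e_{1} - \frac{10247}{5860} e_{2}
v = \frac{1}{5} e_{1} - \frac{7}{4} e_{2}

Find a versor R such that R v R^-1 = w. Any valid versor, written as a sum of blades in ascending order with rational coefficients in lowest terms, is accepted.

R = v + w = -\frac{17}{1465} e_{1} - \frac{10251}{2930} e_{2} works: the equal norms (\frac{1241}{400}) guarantee its sandwich swaps v into w.
Answer: -\frac{17}{1465} e_{1} - \frac{10251}{2930} e_{2}


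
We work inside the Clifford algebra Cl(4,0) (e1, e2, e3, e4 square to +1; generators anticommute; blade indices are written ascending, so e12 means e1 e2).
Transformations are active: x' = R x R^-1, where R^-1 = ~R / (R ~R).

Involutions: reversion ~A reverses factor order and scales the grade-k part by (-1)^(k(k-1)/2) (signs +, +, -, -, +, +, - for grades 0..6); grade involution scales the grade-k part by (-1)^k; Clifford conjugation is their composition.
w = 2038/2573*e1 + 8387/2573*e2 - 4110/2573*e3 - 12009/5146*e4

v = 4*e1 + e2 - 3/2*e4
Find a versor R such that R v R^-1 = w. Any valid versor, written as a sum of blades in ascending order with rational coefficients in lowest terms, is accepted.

R = v + w = 12330/2573*e1 + 10960/2573*e2 - 4110/2573*e3 - 9864/2573*e4 works: the equal norms (77/4) guarantee its sandwich swaps v into w.
Answer: 12330/2573*e1 + 10960/2573*e2 - 4110/2573*e3 - 9864/2573*e4


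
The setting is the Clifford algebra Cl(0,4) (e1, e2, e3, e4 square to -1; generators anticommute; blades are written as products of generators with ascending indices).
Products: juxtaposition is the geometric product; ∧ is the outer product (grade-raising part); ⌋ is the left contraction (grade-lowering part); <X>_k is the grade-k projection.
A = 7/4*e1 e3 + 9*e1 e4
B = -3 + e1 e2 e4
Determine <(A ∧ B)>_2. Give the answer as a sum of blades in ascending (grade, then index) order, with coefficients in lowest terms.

step 1: -21/4*e1 e3 - 27*e1 e4
step 2: -21/4*e1 e3 - 27*e1 e4
Answer: -21/4*e1 e3 - 27*e1 e4


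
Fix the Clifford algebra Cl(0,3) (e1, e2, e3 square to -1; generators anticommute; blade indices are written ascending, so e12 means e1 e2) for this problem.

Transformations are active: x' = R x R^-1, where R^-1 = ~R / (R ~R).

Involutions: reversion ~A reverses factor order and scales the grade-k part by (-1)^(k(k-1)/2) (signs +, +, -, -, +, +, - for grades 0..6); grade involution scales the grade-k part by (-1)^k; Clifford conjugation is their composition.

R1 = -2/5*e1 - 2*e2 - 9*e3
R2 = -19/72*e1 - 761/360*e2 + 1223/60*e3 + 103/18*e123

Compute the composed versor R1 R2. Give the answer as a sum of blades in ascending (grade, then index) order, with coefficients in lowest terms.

Distribute over the terms of R1 (each basis-blade product reordered to ascending indices, repeated generators contracted through their squares):
(-2/5*e1) R2 = -19/180 + 761/900*e12 - 1223/150*e13 + 103/45*e23
(-2*e2) R2 = -761/180 - 19/36*e12 - 103/9*e13 - 1223/30*e23
(-9*e3) R2 = 3669/20 + 103/2*e12 - 19/8*e13 - 761/40*e23
Summing the partial products and collecting blades:
Answer: 10747/60 + 11659/225*e12 - 39551/1800*e13 - 20701/360*e23


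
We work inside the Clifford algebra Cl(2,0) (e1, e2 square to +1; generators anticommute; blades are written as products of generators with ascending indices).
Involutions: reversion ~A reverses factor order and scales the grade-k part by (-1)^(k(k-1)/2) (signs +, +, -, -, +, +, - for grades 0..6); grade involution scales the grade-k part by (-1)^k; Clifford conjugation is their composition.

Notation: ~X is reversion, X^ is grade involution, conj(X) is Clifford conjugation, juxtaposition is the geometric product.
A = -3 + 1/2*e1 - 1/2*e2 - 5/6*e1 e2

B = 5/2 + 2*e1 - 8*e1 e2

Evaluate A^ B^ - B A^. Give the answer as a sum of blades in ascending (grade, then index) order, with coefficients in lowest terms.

first term: -79/6 + 35/4*e1 + 43/12*e2 + 275/12*e1 e2
second term: -91/6 - 45/4*e1 - 53/12*e2 + 275/12*e1 e2
Answer: 2 + 20*e1 + 8*e2


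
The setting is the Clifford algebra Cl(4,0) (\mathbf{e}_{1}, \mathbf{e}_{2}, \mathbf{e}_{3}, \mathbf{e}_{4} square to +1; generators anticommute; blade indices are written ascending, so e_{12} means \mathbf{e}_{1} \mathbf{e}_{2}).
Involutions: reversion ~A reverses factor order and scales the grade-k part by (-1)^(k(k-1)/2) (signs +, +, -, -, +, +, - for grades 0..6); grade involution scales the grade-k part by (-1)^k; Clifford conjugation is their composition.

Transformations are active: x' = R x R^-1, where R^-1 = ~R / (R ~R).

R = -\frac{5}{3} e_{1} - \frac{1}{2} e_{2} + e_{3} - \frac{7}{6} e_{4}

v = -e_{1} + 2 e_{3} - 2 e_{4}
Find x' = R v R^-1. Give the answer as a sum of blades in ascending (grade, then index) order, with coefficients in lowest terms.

~R = -\frac{5}{3} e_{1} - \frac{1}{2} e_{2} + e_{3} - \frac{7}{6} e_{4}, and R ~R = \frac{97}{18}, so R^-1 = ~R / (\frac{97}{18}).
R v = 6 - \frac{1}{2} e_{12} - \frac{7}{3} e_{13} + \frac{13}{6} e_{14} - e_{23} + e_{24} + \frac{1}{3} e_{34}
Answer: -\frac{263}{97} e_{1} - \frac{108}{97} e_{2} + \frac{22}{97} e_{3} - \frac{58}{97} e_{4}


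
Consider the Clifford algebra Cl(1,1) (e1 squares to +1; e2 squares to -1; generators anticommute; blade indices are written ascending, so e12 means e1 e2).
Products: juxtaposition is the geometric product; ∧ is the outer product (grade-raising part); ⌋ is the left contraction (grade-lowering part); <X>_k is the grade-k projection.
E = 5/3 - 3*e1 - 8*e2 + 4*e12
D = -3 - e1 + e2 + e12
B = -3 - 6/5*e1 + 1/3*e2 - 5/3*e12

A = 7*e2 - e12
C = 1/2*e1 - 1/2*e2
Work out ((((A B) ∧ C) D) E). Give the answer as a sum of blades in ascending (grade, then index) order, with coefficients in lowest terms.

step 1: -2/3 - 34/3*e1 - 111/5*e2 + 57/5*e12
step 2: -1/3*e1 + 1/3*e2 + 503/30*e12
step 3: 503/30 - 463/30*e1 + 463/30*e2 - 503/10*e12
step 4: -157/45 - 18751/45*e1 - 14447/45*e2 + 153*e12
Answer: -157/45 - 18751/45*e1 - 14447/45*e2 + 153*e12


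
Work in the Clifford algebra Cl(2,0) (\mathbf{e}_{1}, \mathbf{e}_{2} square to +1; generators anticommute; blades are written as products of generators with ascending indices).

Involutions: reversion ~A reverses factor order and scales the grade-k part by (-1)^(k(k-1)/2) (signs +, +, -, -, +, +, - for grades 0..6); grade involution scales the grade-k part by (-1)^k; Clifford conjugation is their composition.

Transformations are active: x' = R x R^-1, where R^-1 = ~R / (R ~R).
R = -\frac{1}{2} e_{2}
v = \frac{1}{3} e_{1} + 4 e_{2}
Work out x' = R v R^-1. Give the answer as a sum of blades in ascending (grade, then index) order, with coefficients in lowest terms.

~R = -\frac{1}{2} e_{2}, and R ~R = \frac{1}{4}, so R^-1 = ~R / (\frac{1}{4}).
R v = -2 + \frac{1}{6} e_{1} e_{2}
Answer: -\frac{1}{3} e_{1} + 4 e_{2}


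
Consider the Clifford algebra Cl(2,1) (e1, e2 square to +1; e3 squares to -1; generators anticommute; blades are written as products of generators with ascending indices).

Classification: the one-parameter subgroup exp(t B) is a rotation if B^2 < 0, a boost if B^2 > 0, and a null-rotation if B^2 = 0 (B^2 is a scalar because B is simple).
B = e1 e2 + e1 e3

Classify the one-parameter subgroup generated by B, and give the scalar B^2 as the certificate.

B^2 term by term: the squares give (1)^2*(e1 e2)^2 + (1)^2*(e1 e3)^2 = 1*(-1) + 1*(+1) = 0 (each basis 2-blade squares to minus the product of its generators' squares); cross terms between blades sharing an index anticommute and cancel. So B^2 = 0.
Answer: null-rotation, certificate B^2 = 0. The class reads off the invariant scalar 0 directly.


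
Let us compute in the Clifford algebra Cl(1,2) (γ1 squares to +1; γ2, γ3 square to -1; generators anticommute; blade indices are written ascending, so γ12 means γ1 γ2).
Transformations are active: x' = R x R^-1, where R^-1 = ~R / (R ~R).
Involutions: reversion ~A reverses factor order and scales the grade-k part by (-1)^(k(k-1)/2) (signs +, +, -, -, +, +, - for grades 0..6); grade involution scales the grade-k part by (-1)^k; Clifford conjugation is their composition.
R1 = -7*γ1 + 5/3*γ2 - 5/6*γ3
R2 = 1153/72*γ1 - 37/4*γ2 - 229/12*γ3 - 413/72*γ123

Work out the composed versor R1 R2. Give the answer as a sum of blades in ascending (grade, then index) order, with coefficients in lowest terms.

Distribute over the terms of R1 (each basis-blade product reordered to ascending indices, repeated generators contracted through their squares):
(-7*γ1) R2 = -8071/72 + 259/4*γ12 + 1603/12*γ13 + 2891/72*γ23
(5/3*γ2) R2 = 185/12 - 5765/216*γ12 - 2065/216*γ13 - 1145/36*γ23
(-5/6*γ3) R2 = -1145/72 - 2065/432*γ12 + 5765/432*γ13 - 185/24*γ23
Summing the partial products and collecting blades:
Answer: -1351/12 + 14377/432*γ12 + 19781/144*γ13 + 23/36*γ23


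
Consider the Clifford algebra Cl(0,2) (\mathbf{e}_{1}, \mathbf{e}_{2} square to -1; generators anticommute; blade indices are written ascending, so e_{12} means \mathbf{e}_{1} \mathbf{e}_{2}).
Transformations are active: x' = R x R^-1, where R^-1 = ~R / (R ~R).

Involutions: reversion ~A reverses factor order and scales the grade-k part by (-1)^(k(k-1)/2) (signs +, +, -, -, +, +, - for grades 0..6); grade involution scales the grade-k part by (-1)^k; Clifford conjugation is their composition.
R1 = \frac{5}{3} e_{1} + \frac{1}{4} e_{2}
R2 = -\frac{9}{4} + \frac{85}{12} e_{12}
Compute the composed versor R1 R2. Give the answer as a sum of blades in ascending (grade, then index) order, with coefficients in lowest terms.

Distribute over the terms of R1 (each basis-blade product reordered to ascending indices, repeated generators contracted through their squares):
(\frac{5}{3} e_{1}) R2 = -\frac{15}{4} e_{1} - \frac{425}{36} e_{2}
(\frac{1}{4} e_{2}) R2 = \frac{85}{48} e_{1} - \frac{9}{16} e_{2}
Summing the partial products and collecting blades:
Answer: -\frac{95}{48} e_{1} - \frac{1781}{144} e_{2}


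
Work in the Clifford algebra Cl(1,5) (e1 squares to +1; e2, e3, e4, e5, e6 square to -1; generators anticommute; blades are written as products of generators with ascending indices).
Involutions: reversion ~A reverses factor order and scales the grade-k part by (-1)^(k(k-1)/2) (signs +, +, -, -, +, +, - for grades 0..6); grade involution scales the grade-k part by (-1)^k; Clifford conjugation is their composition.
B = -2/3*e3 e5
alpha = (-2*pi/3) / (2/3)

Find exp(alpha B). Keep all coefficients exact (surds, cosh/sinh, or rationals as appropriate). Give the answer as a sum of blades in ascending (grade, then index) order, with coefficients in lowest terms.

B^2 = (-2/3)^2*(e3 e5)^2 = 4/9*(-1) = -4/9 (a basis 2-blade squares to minus the product of its generators' squares).
B^2 = -4/9 — the series telescopes trigonometrically here: l = 2/3, alpha*l = -2*pi/3, so exp(alpha B) = cos(-2*pi/3) + (sin(-2*pi/3)/(2/3))*B = -1/2 + (-3*sqrt(3)/4)*B.
Answer: -1/2 + sqrt(3)/2*e3 e5


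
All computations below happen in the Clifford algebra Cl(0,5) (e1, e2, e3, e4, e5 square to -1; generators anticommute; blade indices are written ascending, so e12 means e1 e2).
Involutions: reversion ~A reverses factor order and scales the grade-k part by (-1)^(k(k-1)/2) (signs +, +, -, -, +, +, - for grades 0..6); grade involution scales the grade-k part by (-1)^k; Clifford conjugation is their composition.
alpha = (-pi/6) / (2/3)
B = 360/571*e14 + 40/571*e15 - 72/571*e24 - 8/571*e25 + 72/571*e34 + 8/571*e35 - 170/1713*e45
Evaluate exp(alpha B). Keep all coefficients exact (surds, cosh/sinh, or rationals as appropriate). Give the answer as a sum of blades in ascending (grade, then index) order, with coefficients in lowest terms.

B^2 term by term: the squares give (360/571)^2*(e14)^2 + (40/571)^2*(e15)^2 + (-72/571)^2*(e24)^2 + (-8/571)^2*(e25)^2 + (72/571)^2*(e34)^2 + (8/571)^2*(e35)^2 + (-170/1713)^2*(e45)^2 = 129600/326041*(-1) + 1600/326041*(-1) + 5184/326041*(-1) + 64/326041*(-1) + 5184/326041*(-1) + 64/326041*(-1) + 28900/2934369*(-1) = -4/9 (each basis 2-blade squares to minus the product of its generators' squares); cross terms between blades sharing an index anticommute and cancel; the commuting (index-disjoint) pairs give grade-4 terms 2*c*c'*(blade product), which cancel blade by blade — e1245: 5760/326041 - 5760/326041 = 0; e1345: -5760/326041 + 5760/326041 = 0; e2345: 1152/326041 - 1152/326041 = 0 — confirming B is simple. So B^2 = -4/9.
B^2 = -4/9 — since the square is negative, the closed form is circular: l = 2/3, alpha*l = -pi/6, so exp(alpha B) = cos(-pi/6) + (sin(-pi/6)/(2/3))*B = sqrt(3)/2 + (-3/4)*B.
Answer: sqrt(3)/2 - 270/571*e14 - 30/571*e15 + 54/571*e24 + 6/571*e25 - 54/571*e34 - 6/571*e35 + 85/1142*e45


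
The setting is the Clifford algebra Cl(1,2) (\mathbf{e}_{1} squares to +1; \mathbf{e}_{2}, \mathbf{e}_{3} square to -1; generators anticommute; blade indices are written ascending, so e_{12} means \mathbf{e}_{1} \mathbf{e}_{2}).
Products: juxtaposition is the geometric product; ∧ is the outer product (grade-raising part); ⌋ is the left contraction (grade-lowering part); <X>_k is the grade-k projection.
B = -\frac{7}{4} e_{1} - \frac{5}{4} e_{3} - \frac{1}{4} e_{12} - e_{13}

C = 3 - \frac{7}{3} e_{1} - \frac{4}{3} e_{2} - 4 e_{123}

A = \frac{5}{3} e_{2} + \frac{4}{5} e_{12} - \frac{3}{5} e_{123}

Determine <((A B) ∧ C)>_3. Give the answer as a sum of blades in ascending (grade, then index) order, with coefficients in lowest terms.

step 1: -\frac{1}{5} - \frac{5}{12} e_{1} + \frac{4}{5} e_{2} + \frac{3}{20} e_{3} + \frac{13}{6} e_{12} - \frac{7}{30} e_{23} + \frac{2}{3} e_{123}
step 2: -\frac{3}{5} - \frac{47}{60} e_{1} + \frac{8}{3} e_{2} + \frac{9}{20} e_{3} + \frac{803}{90} e_{12} + \frac{7}{20} e_{13} - \frac{1}{2} e_{23} + \frac{301}{90} e_{123}
step 3: \frac{301}{90} e_{123}
Answer: \frac{301}{90} e_{123}


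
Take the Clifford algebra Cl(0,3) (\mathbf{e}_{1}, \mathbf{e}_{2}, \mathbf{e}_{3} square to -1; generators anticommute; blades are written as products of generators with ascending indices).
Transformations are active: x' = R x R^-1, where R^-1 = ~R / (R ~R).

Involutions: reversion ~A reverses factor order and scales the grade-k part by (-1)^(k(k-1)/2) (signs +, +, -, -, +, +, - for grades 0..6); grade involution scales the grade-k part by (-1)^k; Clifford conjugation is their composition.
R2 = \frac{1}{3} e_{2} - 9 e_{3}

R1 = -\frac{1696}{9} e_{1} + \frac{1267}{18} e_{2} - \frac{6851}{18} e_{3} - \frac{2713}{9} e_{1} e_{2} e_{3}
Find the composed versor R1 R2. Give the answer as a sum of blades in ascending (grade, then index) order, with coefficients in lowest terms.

Distribute over the terms of R2 (each basis-blade product reordered to ascending indices, repeated generators contracted through their squares):
R1 (\frac{1}{3} e_{2}) = -\frac{1267}{54} - \frac{1696}{27} e_{1} e_{2} - \frac{2713}{27} e_{1} e_{3} + \frac{6851}{54} e_{2} e_{3}
R1 (-9 e_{3}) = -\frac{6851}{2} - 2713 e_{1} e_{2} + 1696 e_{1} e_{3} - \frac{1267}{2} e_{2} e_{3}
Summing the partial products and collecting blades:
Answer: -\frac{93122}{27} - \frac{74947}{27} e_{1} e_{2} + \frac{43079}{27} e_{1} e_{3} - \frac{13679}{27} e_{2} e_{3}


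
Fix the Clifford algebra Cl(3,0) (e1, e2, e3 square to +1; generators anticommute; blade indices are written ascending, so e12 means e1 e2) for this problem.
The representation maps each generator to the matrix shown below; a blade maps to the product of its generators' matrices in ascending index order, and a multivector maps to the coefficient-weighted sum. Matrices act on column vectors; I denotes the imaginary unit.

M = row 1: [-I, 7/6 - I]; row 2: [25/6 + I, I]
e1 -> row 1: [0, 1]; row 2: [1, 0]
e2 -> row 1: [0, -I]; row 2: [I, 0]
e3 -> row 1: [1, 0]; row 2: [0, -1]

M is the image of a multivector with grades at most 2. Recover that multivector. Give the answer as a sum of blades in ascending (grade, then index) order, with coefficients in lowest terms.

Method: 1, rho(e1), rho(e2), rho(e3) form a trace-orthogonal basis of the 2x2 complex matrices (tr(X Y) = 2 if X = Y, else 0), so M = m0*1 + m1*rho(e1) + m2*rho(e2) + m3*rho(e3) with m0 = tr(M)/2 = 0, m1 = tr(M rho(e1))/2 = 8/3, m2 = tr(M rho(e2))/2 = 1 - 3*I/2, m3 = tr(M rho(e3))/2 = -I.
Multiplying table entries, the bivector images are rho(e12) = I*rho(e3), rho(e13) = -I*rho(e2), rho(e23) = I*rho(e1); with real blade coefficients the real parts of m0..m3 are the coefficients of 1, e1, e2, e3 and the imaginary parts give the bivectors (e23: Im m1, e13: -Im m2, e12: Im m3).
Answer: 8/3*e1 + e2 - e12 + 3/2*e13


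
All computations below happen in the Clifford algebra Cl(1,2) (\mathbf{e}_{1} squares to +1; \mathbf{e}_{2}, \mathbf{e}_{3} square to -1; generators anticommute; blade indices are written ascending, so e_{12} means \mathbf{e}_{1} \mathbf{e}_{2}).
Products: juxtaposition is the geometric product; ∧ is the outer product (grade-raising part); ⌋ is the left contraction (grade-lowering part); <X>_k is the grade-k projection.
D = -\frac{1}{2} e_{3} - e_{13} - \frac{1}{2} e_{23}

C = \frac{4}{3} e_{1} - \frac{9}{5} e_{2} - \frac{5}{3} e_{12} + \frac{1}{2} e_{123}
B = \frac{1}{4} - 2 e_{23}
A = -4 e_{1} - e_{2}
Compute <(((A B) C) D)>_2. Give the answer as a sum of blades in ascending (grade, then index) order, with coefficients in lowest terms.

step 1: -e_{1} - \frac{1}{4} e_{2} - 2 e_{3} + 8 e_{123}
step 2: -\frac{347}{60} + \frac{5}{12} e_{1} + \frac{5}{3} e_{2} - \frac{40}{3} e_{3} + \frac{47}{15} e_{12} - \frac{1423}{120} e_{13} + \frac{197}{30} e_{23} + \frac{10}{3} e_{123}
step 3: \frac{339}{40} + \frac{2177}{240} e_{1} + \frac{797}{60} e_{2} + \frac{397}{120} e_{3} + \frac{1133}{80} e_{12} + \frac{857}{120} e_{13} + \frac{623}{120} e_{23} - \frac{13}{120} e_{123}
step 4: \frac{1133}{80} e_{12} + \frac{857}{120} e_{13} + \frac{623}{120} e_{23}
Answer: \frac{1133}{80} e_{12} + \frac{857}{120} e_{13} + \frac{623}{120} e_{23}


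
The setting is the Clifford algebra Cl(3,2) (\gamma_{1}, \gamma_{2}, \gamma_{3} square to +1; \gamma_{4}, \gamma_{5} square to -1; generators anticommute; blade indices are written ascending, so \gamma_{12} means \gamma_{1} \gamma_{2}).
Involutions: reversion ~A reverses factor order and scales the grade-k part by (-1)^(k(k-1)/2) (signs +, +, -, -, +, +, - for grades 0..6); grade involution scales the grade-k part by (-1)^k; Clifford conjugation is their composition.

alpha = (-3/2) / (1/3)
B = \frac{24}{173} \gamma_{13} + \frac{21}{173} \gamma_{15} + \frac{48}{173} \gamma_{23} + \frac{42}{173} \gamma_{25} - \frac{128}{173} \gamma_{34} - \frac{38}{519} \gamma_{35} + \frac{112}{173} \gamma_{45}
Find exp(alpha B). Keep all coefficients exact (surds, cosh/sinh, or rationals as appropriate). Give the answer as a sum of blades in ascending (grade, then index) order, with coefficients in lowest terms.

B^2 term by term: the squares give (\frac{24}{173})^2*(\gamma_{13})^2 + (\frac{21}{173})^2*(\gamma_{15})^2 + (\frac{48}{173})^2*(\gamma_{23})^2 + (\frac{42}{173})^2*(\gamma_{25})^2 + (-\frac{128}{173})^2*(\gamma_{34})^2 + (-\frac{38}{519})^2*(\gamma_{35})^2 + (\frac{112}{173})^2*(\gamma_{45})^2 = \frac{576}{29929}*(-1) + \frac{441}{29929}*(+1) + \frac{2304}{29929}*(-1) + \frac{1764}{29929}*(+1) + \frac{16384}{29929}*(+1) + \frac{1444}{269361}*(+1) + \frac{12544}{29929}*(-1) = \frac{1}{9} (each basis 2-blade squares to minus the product of its generators' squares); cross terms between blades sharing an index anticommute and cancel; the commuting (index-disjoint) pairs give grade-4 terms 2*c*c'*(blade product), which cancel blade by blade — \gamma_{1235}: -\frac{2016}{29929} + \frac{2016}{29929} = 0; \gamma_{1345}: \frac{5376}{29929} - \frac{5376}{29929} = 0; \gamma_{2345}: \frac{10752}{29929} - \frac{10752}{29929} = 0 — confirming B is simple. So B^2 = \frac{1}{9}.
B^2 = \frac{1}{9} — the positive square puts this in the hyperbolic regime; l = \frac{1}{3}, alpha*l = - \frac{3}{2}, so exp(alpha B) = cosh(- \frac{3}{2}) + (sinh(- \frac{3}{2})/(\frac{1}{3}))*B = \cosh{\left(\frac{3}{2} \right)} + (- 3 \sinh{\left(\frac{3}{2} \right)})*B.
Answer: \cosh{\left(\frac{3}{2} \right)} - \frac{72 \sinh{\left(\frac{3}{2} \right)}}{173} \gamma_{13} - \frac{63 \sinh{\left(\frac{3}{2} \right)}}{173} \gamma_{15} - \frac{144 \sinh{\left(\frac{3}{2} \right)}}{173} \gamma_{23} - \frac{126 \sinh{\left(\frac{3}{2} \right)}}{173} \gamma_{25} + \frac{384 \sinh{\left(\frac{3}{2} \right)}}{173} \gamma_{34} + \frac{38 \sinh{\left(\frac{3}{2} \right)}}{173} \gamma_{35} - \frac{336 \sinh{\left(\frac{3}{2} \right)}}{173} \gamma_{45}


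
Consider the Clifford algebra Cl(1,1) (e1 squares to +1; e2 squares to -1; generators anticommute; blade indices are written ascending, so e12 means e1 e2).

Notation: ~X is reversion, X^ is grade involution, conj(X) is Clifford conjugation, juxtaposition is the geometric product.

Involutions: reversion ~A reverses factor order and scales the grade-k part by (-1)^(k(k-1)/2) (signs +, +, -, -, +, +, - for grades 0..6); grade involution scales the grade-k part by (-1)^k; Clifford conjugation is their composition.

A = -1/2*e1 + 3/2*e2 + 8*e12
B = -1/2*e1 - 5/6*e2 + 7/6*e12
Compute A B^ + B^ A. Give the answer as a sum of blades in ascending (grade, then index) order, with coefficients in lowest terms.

first term: 47/6 - 59/12*e1 - 55/12*e2 - 7/6*e12
second term: 47/6 + 59/12*e1 + 55/12*e2 + 7/6*e12
Answer: 47/3


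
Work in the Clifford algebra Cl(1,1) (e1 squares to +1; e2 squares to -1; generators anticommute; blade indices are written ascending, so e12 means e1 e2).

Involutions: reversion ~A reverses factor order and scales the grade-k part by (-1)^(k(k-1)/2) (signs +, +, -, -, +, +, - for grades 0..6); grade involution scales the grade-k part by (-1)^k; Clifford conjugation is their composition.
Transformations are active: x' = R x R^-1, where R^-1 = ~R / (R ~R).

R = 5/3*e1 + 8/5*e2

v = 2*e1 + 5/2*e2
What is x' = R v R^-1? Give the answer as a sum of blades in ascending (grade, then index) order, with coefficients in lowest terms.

~R = 5/3*e1 + 8/5*e2, and R ~R = 49/225, so R^-1 = ~R / (49/225).
R v = -2/3 + 29/30*e12
Answer: -598/49*e1 - 1205/98*e2
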